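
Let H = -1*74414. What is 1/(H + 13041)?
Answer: -1/61373 ≈ -1.6294e-5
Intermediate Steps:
H = -74414
1/(H + 13041) = 1/(-74414 + 13041) = 1/(-61373) = -1/61373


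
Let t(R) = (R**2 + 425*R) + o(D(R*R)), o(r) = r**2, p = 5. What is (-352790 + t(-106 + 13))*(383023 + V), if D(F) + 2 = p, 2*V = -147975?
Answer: -237127265647/2 ≈ -1.1856e+11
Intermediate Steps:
V = -147975/2 (V = (1/2)*(-147975) = -147975/2 ≈ -73988.)
D(F) = 3 (D(F) = -2 + 5 = 3)
t(R) = 9 + R**2 + 425*R (t(R) = (R**2 + 425*R) + 3**2 = (R**2 + 425*R) + 9 = 9 + R**2 + 425*R)
(-352790 + t(-106 + 13))*(383023 + V) = (-352790 + (9 + (-106 + 13)**2 + 425*(-106 + 13)))*(383023 - 147975/2) = (-352790 + (9 + (-93)**2 + 425*(-93)))*(618071/2) = (-352790 + (9 + 8649 - 39525))*(618071/2) = (-352790 - 30867)*(618071/2) = -383657*618071/2 = -237127265647/2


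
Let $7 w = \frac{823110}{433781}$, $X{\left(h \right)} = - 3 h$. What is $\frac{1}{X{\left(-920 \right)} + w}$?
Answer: $\frac{3036467}{8381472030} \approx 0.00036228$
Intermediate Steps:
$w = \frac{823110}{3036467}$ ($w = \frac{823110 \cdot \frac{1}{433781}}{7} = \frac{1}{7} \cdot \frac{823110}{433781} = \frac{823110}{3036467} \approx 0.27107$)
$\frac{1}{X{\left(-920 \right)} + w} = \frac{1}{\left(-3\right) \left(-920\right) + \frac{823110}{3036467}} = \frac{1}{2760 + \frac{823110}{3036467}} = \frac{1}{\frac{8381472030}{3036467}} = \frac{3036467}{8381472030}$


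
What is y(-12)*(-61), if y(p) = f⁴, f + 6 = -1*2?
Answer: -249856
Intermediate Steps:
f = -8 (f = -6 - 1*2 = -6 - 2 = -8)
y(p) = 4096 (y(p) = (-8)⁴ = 4096)
y(-12)*(-61) = 4096*(-61) = -249856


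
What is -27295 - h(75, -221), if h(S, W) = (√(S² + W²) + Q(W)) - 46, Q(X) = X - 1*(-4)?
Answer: -27032 - √54466 ≈ -27265.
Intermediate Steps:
Q(X) = 4 + X (Q(X) = X + 4 = 4 + X)
h(S, W) = -42 + W + √(S² + W²) (h(S, W) = (√(S² + W²) + (4 + W)) - 46 = (4 + W + √(S² + W²)) - 46 = -42 + W + √(S² + W²))
-27295 - h(75, -221) = -27295 - (-42 - 221 + √(75² + (-221)²)) = -27295 - (-42 - 221 + √(5625 + 48841)) = -27295 - (-42 - 221 + √54466) = -27295 - (-263 + √54466) = -27295 + (263 - √54466) = -27032 - √54466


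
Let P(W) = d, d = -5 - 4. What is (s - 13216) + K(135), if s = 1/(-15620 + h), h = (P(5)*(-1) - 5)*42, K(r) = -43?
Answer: -204878069/15452 ≈ -13259.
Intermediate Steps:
d = -9
P(W) = -9
h = 168 (h = (-9*(-1) - 5)*42 = (9 - 5)*42 = 4*42 = 168)
s = -1/15452 (s = 1/(-15620 + 168) = 1/(-15452) = -1/15452 ≈ -6.4717e-5)
(s - 13216) + K(135) = (-1/15452 - 13216) - 43 = -204213633/15452 - 43 = -204878069/15452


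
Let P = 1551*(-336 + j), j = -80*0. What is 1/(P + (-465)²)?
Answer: -1/304911 ≈ -3.2796e-6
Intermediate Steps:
j = 0
P = -521136 (P = 1551*(-336 + 0) = 1551*(-336) = -521136)
1/(P + (-465)²) = 1/(-521136 + (-465)²) = 1/(-521136 + 216225) = 1/(-304911) = -1/304911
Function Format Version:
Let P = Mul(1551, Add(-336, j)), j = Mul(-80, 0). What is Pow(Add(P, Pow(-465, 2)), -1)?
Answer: Rational(-1, 304911) ≈ -3.2796e-6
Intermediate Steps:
j = 0
P = -521136 (P = Mul(1551, Add(-336, 0)) = Mul(1551, -336) = -521136)
Pow(Add(P, Pow(-465, 2)), -1) = Pow(Add(-521136, Pow(-465, 2)), -1) = Pow(Add(-521136, 216225), -1) = Pow(-304911, -1) = Rational(-1, 304911)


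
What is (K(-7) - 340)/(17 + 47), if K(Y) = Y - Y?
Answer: -85/16 ≈ -5.3125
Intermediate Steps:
K(Y) = 0
(K(-7) - 340)/(17 + 47) = (0 - 340)/(17 + 47) = -340/64 = -340*1/64 = -85/16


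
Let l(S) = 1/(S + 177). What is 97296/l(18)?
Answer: 18972720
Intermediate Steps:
l(S) = 1/(177 + S)
97296/l(18) = 97296/(1/(177 + 18)) = 97296/(1/195) = 97296*195 = 18972720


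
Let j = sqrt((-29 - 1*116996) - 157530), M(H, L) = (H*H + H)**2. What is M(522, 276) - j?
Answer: 74532276036 - I*sqrt(274555) ≈ 7.4532e+10 - 523.98*I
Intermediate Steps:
M(H, L) = (H + H**2)**2 (M(H, L) = (H**2 + H)**2 = (H + H**2)**2)
j = I*sqrt(274555) (j = sqrt((-29 - 116996) - 157530) = sqrt(-117025 - 157530) = sqrt(-274555) = I*sqrt(274555) ≈ 523.98*I)
M(522, 276) - j = 522**2*(1 + 522)**2 - I*sqrt(274555) = 272484*523**2 - I*sqrt(274555) = 272484*273529 - I*sqrt(274555) = 74532276036 - I*sqrt(274555)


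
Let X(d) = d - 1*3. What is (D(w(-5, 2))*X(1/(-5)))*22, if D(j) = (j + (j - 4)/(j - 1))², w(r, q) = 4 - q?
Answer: 0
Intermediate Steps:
X(d) = -3 + d (X(d) = d - 3 = -3 + d)
D(j) = (j + (-4 + j)/(-1 + j))²
(D(w(-5, 2))*X(1/(-5)))*22 = (((-4 + (4 - 1*2)²)²/(-1 + (4 - 1*2))²)*(-3 + 1/(-5)))*22 = (((-4 + (4 - 2)²)²/(-1 + (4 - 2))²)*(-3 - ⅕))*22 = (((-4 + 2²)²/(-1 + 2)²)*(-16/5))*22 = (((-4 + 4)²/1²)*(-16/5))*22 = ((1*0²)*(-16/5))*22 = ((1*0)*(-16/5))*22 = (0*(-16/5))*22 = 0*22 = 0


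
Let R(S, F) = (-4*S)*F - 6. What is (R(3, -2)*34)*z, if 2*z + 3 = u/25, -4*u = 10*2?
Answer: -4896/5 ≈ -979.20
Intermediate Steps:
u = -5 (u = -5*2/2 = -¼*20 = -5)
R(S, F) = -6 - 4*F*S (R(S, F) = -4*F*S - 6 = -6 - 4*F*S)
z = -8/5 (z = -3/2 + (-5/25)/2 = -3/2 + (-5*1/25)/2 = -3/2 + (½)*(-⅕) = -3/2 - ⅒ = -8/5 ≈ -1.6000)
(R(3, -2)*34)*z = ((-6 - 4*(-2)*3)*34)*(-8/5) = ((-6 + 24)*34)*(-8/5) = (18*34)*(-8/5) = 612*(-8/5) = -4896/5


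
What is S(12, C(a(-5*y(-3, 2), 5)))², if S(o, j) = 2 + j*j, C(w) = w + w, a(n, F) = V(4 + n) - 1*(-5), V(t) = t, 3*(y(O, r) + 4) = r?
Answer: 563302756/81 ≈ 6.9544e+6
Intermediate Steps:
y(O, r) = -4 + r/3
a(n, F) = 9 + n (a(n, F) = (4 + n) - 1*(-5) = (4 + n) + 5 = 9 + n)
C(w) = 2*w
S(o, j) = 2 + j²
S(12, C(a(-5*y(-3, 2), 5)))² = (2 + (2*(9 - 5*(-4 + (⅓)*2)))²)² = (2 + (2*(9 - 5*(-4 + ⅔)))²)² = (2 + (2*(9 - 5*(-10/3)))²)² = (2 + (2*(9 + 50/3))²)² = (2 + (2*(77/3))²)² = (2 + (154/3)²)² = (2 + 23716/9)² = (23734/9)² = 563302756/81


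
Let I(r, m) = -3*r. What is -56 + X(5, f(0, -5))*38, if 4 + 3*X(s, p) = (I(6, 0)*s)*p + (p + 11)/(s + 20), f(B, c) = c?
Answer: 419728/75 ≈ 5596.4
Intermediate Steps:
X(s, p) = -4/3 - 6*p*s + (11 + p)/(3*(20 + s)) (X(s, p) = -4/3 + (((-3*6)*s)*p + (p + 11)/(s + 20))/3 = -4/3 + ((-18*s)*p + (11 + p)/(20 + s))/3 = -4/3 + (-18*p*s + (11 + p)/(20 + s))/3 = -4/3 + ((11 + p)/(20 + s) - 18*p*s)/3 = -4/3 + (-6*p*s + (11 + p)/(3*(20 + s))) = -4/3 - 6*p*s + (11 + p)/(3*(20 + s)))
-56 + X(5, f(0, -5))*38 = -56 + ((-69 - 5 - 4*5 - 360*(-5)*5 - 18*(-5)*5**2)/(3*(20 + 5)))*38 = -56 + ((1/3)*(-69 - 5 - 20 + 9000 - 18*(-5)*25)/25)*38 = -56 + ((1/3)*(1/25)*(-69 - 5 - 20 + 9000 + 2250))*38 = -56 + ((1/3)*(1/25)*11156)*38 = -56 + (11156/75)*38 = -56 + 423928/75 = 419728/75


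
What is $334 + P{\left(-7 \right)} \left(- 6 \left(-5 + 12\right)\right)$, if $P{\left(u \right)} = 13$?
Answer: $-212$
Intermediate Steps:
$334 + P{\left(-7 \right)} \left(- 6 \left(-5 + 12\right)\right) = 334 + 13 \left(- 6 \left(-5 + 12\right)\right) = 334 + 13 \left(\left(-6\right) 7\right) = 334 + 13 \left(-42\right) = 334 - 546 = -212$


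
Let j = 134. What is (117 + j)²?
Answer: 63001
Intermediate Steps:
(117 + j)² = (117 + 134)² = 251² = 63001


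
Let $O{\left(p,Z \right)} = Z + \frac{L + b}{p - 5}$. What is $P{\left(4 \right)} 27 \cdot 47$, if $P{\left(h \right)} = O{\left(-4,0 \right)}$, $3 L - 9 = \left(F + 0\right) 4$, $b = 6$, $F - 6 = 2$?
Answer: $-2773$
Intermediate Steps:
$F = 8$ ($F = 6 + 2 = 8$)
$L = \frac{41}{3}$ ($L = 3 + \frac{\left(8 + 0\right) 4}{3} = 3 + \frac{8 \cdot 4}{3} = 3 + \frac{1}{3} \cdot 32 = 3 + \frac{32}{3} = \frac{41}{3} \approx 13.667$)
$O{\left(p,Z \right)} = Z + \frac{59}{3 \left(-5 + p\right)}$ ($O{\left(p,Z \right)} = Z + \frac{\frac{41}{3} + 6}{p - 5} = Z + \frac{59}{3 \left(-5 + p\right)}$)
$P{\left(h \right)} = - \frac{59}{27}$ ($P{\left(h \right)} = \frac{\frac{59}{3} - 0 + 0 \left(-4\right)}{-5 - 4} = \frac{\frac{59}{3} + 0 + 0}{-9} = \left(- \frac{1}{9}\right) \frac{59}{3} = - \frac{59}{27}$)
$P{\left(4 \right)} 27 \cdot 47 = \left(- \frac{59}{27}\right) 27 \cdot 47 = \left(-59\right) 47 = -2773$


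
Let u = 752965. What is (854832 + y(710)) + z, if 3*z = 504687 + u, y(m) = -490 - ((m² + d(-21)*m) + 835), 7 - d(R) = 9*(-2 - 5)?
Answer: 2156773/3 ≈ 7.1892e+5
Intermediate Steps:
d(R) = 70 (d(R) = 7 - 9*(-2 - 5) = 7 - 9*(-7) = 7 - 1*(-63) = 7 + 63 = 70)
y(m) = -1325 - m² - 70*m (y(m) = -490 - ((m² + 70*m) + 835) = -490 - (835 + m² + 70*m) = -490 + (-835 - m² - 70*m) = -1325 - m² - 70*m)
z = 1257652/3 (z = (504687 + 752965)/3 = (⅓)*1257652 = 1257652/3 ≈ 4.1922e+5)
(854832 + y(710)) + z = (854832 + (-1325 - 1*710² - 70*710)) + 1257652/3 = (854832 + (-1325 - 1*504100 - 49700)) + 1257652/3 = (854832 + (-1325 - 504100 - 49700)) + 1257652/3 = (854832 - 555125) + 1257652/3 = 299707 + 1257652/3 = 2156773/3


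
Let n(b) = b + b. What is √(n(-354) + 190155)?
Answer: √189447 ≈ 435.25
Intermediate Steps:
n(b) = 2*b
√(n(-354) + 190155) = √(2*(-354) + 190155) = √(-708 + 190155) = √189447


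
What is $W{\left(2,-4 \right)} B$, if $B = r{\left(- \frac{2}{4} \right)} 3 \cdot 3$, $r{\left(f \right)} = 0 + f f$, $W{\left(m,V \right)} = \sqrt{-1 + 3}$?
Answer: $\frac{9 \sqrt{2}}{4} \approx 3.182$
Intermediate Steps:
$W{\left(m,V \right)} = \sqrt{2}$
$r{\left(f \right)} = f^{2}$ ($r{\left(f \right)} = 0 + f^{2} = f^{2}$)
$B = \frac{9}{4}$ ($B = \left(- \frac{2}{4}\right)^{2} \cdot 3 \cdot 3 = \left(\left(-2\right) \frac{1}{4}\right)^{2} \cdot 3 \cdot 3 = \left(- \frac{1}{2}\right)^{2} \cdot 3 \cdot 3 = \frac{1}{4} \cdot 3 \cdot 3 = \frac{3}{4} \cdot 3 = \frac{9}{4} \approx 2.25$)
$W{\left(2,-4 \right)} B = \sqrt{2} \cdot \frac{9}{4} = \frac{9 \sqrt{2}}{4}$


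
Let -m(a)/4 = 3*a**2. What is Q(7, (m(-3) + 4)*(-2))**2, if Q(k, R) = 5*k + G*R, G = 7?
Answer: 2223081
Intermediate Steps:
m(a) = -12*a**2
Q(k, R) = 5*k + 7*R
Q(7, (m(-3) + 4)*(-2))**2 = (5*7 + 7*((-12*(-3)**2 + 4)*(-2)))**2 = (35 + 7*((-12*9 + 4)*(-2)))**2 = (35 + 7*((-108 + 4)*(-2)))**2 = (35 + 7*(-104*(-2)))**2 = (35 + 7*208)**2 = (35 + 1456)**2 = 1491**2 = 2223081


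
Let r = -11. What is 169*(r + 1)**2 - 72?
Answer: 16828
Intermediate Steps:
169*(r + 1)**2 - 72 = 169*(-11 + 1)**2 - 72 = 169*(-10)**2 - 72 = 169*100 - 72 = 16900 - 72 = 16828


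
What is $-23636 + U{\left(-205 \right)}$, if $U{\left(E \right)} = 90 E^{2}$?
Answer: $3758614$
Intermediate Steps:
$-23636 + U{\left(-205 \right)} = -23636 + 90 \left(-205\right)^{2} = -23636 + 90 \cdot 42025 = -23636 + 3782250 = 3758614$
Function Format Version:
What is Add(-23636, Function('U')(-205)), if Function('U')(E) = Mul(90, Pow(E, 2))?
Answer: 3758614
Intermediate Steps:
Add(-23636, Function('U')(-205)) = Add(-23636, Mul(90, Pow(-205, 2))) = Add(-23636, Mul(90, 42025)) = Add(-23636, 3782250) = 3758614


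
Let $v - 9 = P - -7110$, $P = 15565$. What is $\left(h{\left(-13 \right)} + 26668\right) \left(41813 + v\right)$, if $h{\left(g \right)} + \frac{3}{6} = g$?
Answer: $\frac{3438270573}{2} \approx 1.7191 \cdot 10^{9}$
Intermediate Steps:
$h{\left(g \right)} = - \frac{1}{2} + g$
$v = 22684$ ($v = 9 + \left(15565 - -7110\right) = 9 + \left(15565 + 7110\right) = 9 + 22675 = 22684$)
$\left(h{\left(-13 \right)} + 26668\right) \left(41813 + v\right) = \left(\left(- \frac{1}{2} - 13\right) + 26668\right) \left(41813 + 22684\right) = \left(- \frac{27}{2} + 26668\right) 64497 = \frac{53309}{2} \cdot 64497 = \frac{3438270573}{2}$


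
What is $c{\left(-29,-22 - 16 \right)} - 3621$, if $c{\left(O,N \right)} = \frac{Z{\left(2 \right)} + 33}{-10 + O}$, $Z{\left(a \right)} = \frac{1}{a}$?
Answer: $- \frac{282505}{78} \approx -3621.9$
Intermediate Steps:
$c{\left(O,N \right)} = \frac{67}{2 \left(-10 + O\right)}$ ($c{\left(O,N \right)} = \frac{\frac{1}{2} + 33}{-10 + O} = \frac{67}{2 \left(-10 + O\right)}$)
$c{\left(-29,-22 - 16 \right)} - 3621 = \frac{67}{2 \left(-10 - 29\right)} - 3621 = \frac{67}{2 \left(-39\right)} - 3621 = \frac{67}{2} \left(- \frac{1}{39}\right) - 3621 = - \frac{67}{78} - 3621 = - \frac{282505}{78}$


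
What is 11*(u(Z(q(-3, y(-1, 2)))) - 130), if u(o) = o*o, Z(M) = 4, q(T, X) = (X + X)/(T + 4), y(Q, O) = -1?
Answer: -1254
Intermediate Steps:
q(T, X) = 2*X/(4 + T) (q(T, X) = (2*X)/(4 + T) = 2*X/(4 + T))
u(o) = o**2
11*(u(Z(q(-3, y(-1, 2)))) - 130) = 11*(4**2 - 130) = 11*(16 - 130) = 11*(-114) = -1254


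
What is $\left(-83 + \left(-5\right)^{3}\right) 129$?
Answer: $-26832$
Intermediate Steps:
$\left(-83 + \left(-5\right)^{3}\right) 129 = \left(-83 - 125\right) 129 = \left(-208\right) 129 = -26832$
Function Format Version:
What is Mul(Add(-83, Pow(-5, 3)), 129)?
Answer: -26832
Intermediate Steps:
Mul(Add(-83, Pow(-5, 3)), 129) = Mul(Add(-83, -125), 129) = Mul(-208, 129) = -26832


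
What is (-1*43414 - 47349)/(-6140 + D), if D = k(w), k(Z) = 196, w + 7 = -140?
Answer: 90763/5944 ≈ 15.270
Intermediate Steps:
w = -147 (w = -7 - 140 = -147)
D = 196
(-1*43414 - 47349)/(-6140 + D) = (-1*43414 - 47349)/(-6140 + 196) = (-43414 - 47349)/(-5944) = -90763*(-1/5944) = 90763/5944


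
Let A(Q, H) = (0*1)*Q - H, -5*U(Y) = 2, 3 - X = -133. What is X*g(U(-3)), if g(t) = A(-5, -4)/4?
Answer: 136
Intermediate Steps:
X = 136 (X = 3 - 1*(-133) = 3 + 133 = 136)
U(Y) = -⅖ (U(Y) = -⅕*2 = -⅖)
A(Q, H) = -H (A(Q, H) = 0*Q - H = 0 - H = -H)
g(t) = 1 (g(t) = -1*(-4)/4 = 4*(¼) = 1)
X*g(U(-3)) = 136*1 = 136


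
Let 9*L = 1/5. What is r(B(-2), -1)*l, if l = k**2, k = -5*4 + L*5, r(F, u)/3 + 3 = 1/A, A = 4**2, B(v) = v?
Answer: -1505927/432 ≈ -3485.9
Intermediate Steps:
A = 16
L = 1/45 (L = (1/9)/5 = (1/9)*(1/5) = 1/45 ≈ 0.022222)
r(F, u) = -141/16 (r(F, u) = -9 + 3/16 = -141/16)
k = -179/9 (k = -5*4 + (1/45)*5 = -20 + 1/9 = -179/9 ≈ -19.889)
l = 32041/81 (l = (-179/9)**2 = 32041/81 ≈ 395.57)
r(B(-2), -1)*l = -141/16*32041/81 = -1505927/432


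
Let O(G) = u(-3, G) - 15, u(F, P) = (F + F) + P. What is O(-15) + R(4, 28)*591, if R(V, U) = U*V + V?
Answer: 68520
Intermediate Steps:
R(V, U) = V + U*V
u(F, P) = P + 2*F (u(F, P) = 2*F + P = P + 2*F)
O(G) = -21 + G (O(G) = (G + 2*(-3)) - 15 = (G - 6) - 15 = (-6 + G) - 15 = -21 + G)
O(-15) + R(4, 28)*591 = (-21 - 15) + (4*(1 + 28))*591 = -36 + (4*29)*591 = -36 + 116*591 = -36 + 68556 = 68520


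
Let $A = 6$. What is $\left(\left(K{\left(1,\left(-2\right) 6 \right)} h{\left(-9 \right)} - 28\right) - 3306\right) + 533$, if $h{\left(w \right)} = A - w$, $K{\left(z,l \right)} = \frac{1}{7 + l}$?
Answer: $-2804$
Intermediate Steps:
$h{\left(w \right)} = 6 - w$
$\left(\left(K{\left(1,\left(-2\right) 6 \right)} h{\left(-9 \right)} - 28\right) - 3306\right) + 533 = \left(\left(\frac{6 - -9}{7 - 12} - 28\right) - 3306\right) + 533 = \left(\left(\frac{6 + 9}{7 - 12} - 28\right) - 3306\right) + 533 = \left(\left(\frac{1}{-5} \cdot 15 - 28\right) - 3306\right) + 533 = \left(\left(\left(- \frac{1}{5}\right) 15 - 28\right) - 3306\right) + 533 = \left(\left(-3 - 28\right) - 3306\right) + 533 = \left(-31 - 3306\right) + 533 = -3337 + 533 = -2804$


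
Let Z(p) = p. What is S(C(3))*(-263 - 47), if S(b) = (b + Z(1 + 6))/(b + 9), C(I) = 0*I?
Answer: -2170/9 ≈ -241.11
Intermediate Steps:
C(I) = 0
S(b) = (7 + b)/(9 + b) (S(b) = (b + (1 + 6))/(b + 9) = (b + 7)/(9 + b) = (7 + b)/(9 + b))
S(C(3))*(-263 - 47) = ((7 + 0)/(9 + 0))*(-263 - 47) = (7/9)*(-310) = -2170/9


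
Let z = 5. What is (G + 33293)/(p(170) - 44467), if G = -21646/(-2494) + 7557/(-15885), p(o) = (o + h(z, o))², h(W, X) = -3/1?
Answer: -219883351037/109462295970 ≈ -2.0088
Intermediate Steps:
h(W, X) = -3 (h(W, X) = -3*1 = -3)
p(o) = (-3 + o)² (p(o) = (o - 3)² = (-3 + o)²)
G = 54166592/6602865 (G = -21646*(-1/2494) + 7557*(-1/15885) = 10823/1247 - 2519/5295 = 54166592/6602865 ≈ 8.2035)
(G + 33293)/(p(170) - 44467) = (54166592/6602865 + 33293)/((-3 + 170)² - 44467) = 219883351037/(6602865*(167² - 44467)) = 219883351037/(6602865*(27889 - 44467)) = (219883351037/6602865)/(-16578) = (219883351037/6602865)*(-1/16578) = -219883351037/109462295970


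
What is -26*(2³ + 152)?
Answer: -4160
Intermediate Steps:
-26*(2³ + 152) = -26*(8 + 152) = -26*160 = -4160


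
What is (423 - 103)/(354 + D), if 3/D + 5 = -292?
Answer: 6336/7009 ≈ 0.90398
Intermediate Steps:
D = -1/99 (D = 3/(-5 - 292) = 3/(-297) = 3*(-1/297) = -1/99 ≈ -0.010101)
(423 - 103)/(354 + D) = (423 - 103)/(354 - 1/99) = 320/(35045/99) = 320*(99/35045) = 6336/7009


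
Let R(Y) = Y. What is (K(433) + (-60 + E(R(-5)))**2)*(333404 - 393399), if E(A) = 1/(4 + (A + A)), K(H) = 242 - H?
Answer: -7406082775/36 ≈ -2.0572e+8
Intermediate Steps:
E(A) = 1/(4 + 2*A)
(K(433) + (-60 + E(R(-5)))**2)*(333404 - 393399) = ((242 - 1*433) + (-60 + 1/(2*(2 - 5)))**2)*(333404 - 393399) = ((242 - 433) + (-60 + (1/2)/(-3))**2)*(-59995) = (-191 + (-60 + (1/2)*(-1/3))**2)*(-59995) = (-191 + (-60 - 1/6)**2)*(-59995) = (-191 + (-361/6)**2)*(-59995) = (-191 + 130321/36)*(-59995) = (123445/36)*(-59995) = -7406082775/36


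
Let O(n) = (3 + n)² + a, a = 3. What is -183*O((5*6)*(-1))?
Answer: -133956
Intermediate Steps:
O(n) = 3 + (3 + n)² (O(n) = (3 + n)² + 3 = 3 + (3 + n)²)
-183*O((5*6)*(-1)) = -183*(3 + (3 + (5*6)*(-1))²) = -183*(3 + (3 + 30*(-1))²) = -183*(3 + (3 - 30)²) = -183*(3 + (-27)²) = -183*(3 + 729) = -183*732 = -133956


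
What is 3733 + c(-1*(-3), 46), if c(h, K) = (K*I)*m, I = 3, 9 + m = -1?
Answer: 2353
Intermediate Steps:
m = -10 (m = -9 - 1 = -10)
c(h, K) = -30*K (c(h, K) = (K*3)*(-10) = (3*K)*(-10) = -30*K)
3733 + c(-1*(-3), 46) = 3733 - 30*46 = 3733 - 1380 = 2353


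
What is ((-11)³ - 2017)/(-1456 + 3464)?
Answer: -837/502 ≈ -1.6673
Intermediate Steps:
((-11)³ - 2017)/(-1456 + 3464) = (-1331 - 2017)/2008 = -3348*1/2008 = -837/502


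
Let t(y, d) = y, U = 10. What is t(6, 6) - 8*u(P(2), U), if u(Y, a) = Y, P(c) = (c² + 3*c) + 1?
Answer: -82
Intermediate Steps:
P(c) = 1 + c² + 3*c
t(6, 6) - 8*u(P(2), U) = 6 - 8*(1 + 2² + 3*2) = 6 - 8*(1 + 4 + 6) = 6 - 8*11 = 6 - 88 = -82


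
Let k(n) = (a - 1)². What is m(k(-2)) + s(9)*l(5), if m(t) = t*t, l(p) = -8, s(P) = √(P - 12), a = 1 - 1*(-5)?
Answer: 625 - 8*I*√3 ≈ 625.0 - 13.856*I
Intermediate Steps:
a = 6 (a = 1 + 5 = 6)
s(P) = √(-12 + P)
k(n) = 25 (k(n) = (6 - 1)² = 5² = 25)
m(t) = t²
m(k(-2)) + s(9)*l(5) = 25² + √(-12 + 9)*(-8) = 625 + √(-3)*(-8) = 625 + (I*√3)*(-8) = 625 - 8*I*√3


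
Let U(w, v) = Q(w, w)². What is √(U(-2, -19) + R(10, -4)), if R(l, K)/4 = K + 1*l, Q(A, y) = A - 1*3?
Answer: 7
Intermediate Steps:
Q(A, y) = -3 + A (Q(A, y) = A - 3 = -3 + A)
R(l, K) = 4*K + 4*l (R(l, K) = 4*(K + 1*l) = 4*(K + l) = 4*K + 4*l)
U(w, v) = (-3 + w)²
√(U(-2, -19) + R(10, -4)) = √((-3 - 2)² + (4*(-4) + 4*10)) = √((-5)² + (-16 + 40)) = √(25 + 24) = √49 = 7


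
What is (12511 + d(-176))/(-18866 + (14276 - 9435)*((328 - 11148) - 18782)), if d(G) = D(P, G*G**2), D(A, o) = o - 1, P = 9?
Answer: 2719633/71661074 ≈ 0.037951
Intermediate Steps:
D(A, o) = -1 + o
d(G) = -1 + G**3 (d(G) = -1 + G*G**2 = -1 + G**3)
(12511 + d(-176))/(-18866 + (14276 - 9435)*((328 - 11148) - 18782)) = (12511 + (-1 + (-176)**3))/(-18866 + (14276 - 9435)*((328 - 11148) - 18782)) = (12511 + (-1 - 5451776))/(-18866 + 4841*(-10820 - 18782)) = (12511 - 5451777)/(-18866 + 4841*(-29602)) = -5439266/(-18866 - 143303282) = -5439266/(-143322148) = -5439266*(-1/143322148) = 2719633/71661074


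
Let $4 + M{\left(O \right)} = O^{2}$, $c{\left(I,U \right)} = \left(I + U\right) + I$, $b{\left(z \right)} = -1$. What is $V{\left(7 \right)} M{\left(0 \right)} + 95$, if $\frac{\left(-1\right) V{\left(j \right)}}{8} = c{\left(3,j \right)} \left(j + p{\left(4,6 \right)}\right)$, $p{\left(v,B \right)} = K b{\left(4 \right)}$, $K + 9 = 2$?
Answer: $5919$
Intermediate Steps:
$K = -7$ ($K = -9 + 2 = -7$)
$c{\left(I,U \right)} = U + 2 I$
$p{\left(v,B \right)} = 7$ ($p{\left(v,B \right)} = \left(-7\right) \left(-1\right) = 7$)
$M{\left(O \right)} = -4 + O^{2}$
$V{\left(j \right)} = - 8 \left(6 + j\right) \left(7 + j\right)$ ($V{\left(j \right)} = - 8 \left(j + 2 \cdot 3\right) \left(j + 7\right) = - 8 \left(j + 6\right) \left(7 + j\right) = - 8 \left(6 + j\right) \left(7 + j\right)$)
$V{\left(7 \right)} M{\left(0 \right)} + 95 = - 8 \left(6 + 7\right) \left(7 + 7\right) \left(-4 + 0^{2}\right) + 95 = \left(-8\right) 13 \cdot 14 \left(-4 + 0\right) + 95 = \left(-1456\right) \left(-4\right) + 95 = 5824 + 95 = 5919$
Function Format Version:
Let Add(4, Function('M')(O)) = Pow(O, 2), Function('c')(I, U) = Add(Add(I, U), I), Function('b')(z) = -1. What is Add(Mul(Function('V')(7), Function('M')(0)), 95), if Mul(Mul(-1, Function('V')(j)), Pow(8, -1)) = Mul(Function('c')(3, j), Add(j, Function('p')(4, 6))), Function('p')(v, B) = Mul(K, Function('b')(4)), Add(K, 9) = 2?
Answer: 5919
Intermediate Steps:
K = -7 (K = Add(-9, 2) = -7)
Function('c')(I, U) = Add(U, Mul(2, I))
Function('p')(v, B) = 7 (Function('p')(v, B) = Mul(-7, -1) = 7)
Function('M')(O) = Add(-4, Pow(O, 2))
Function('V')(j) = Mul(-8, Add(6, j), Add(7, j)) (Function('V')(j) = Mul(-8, Mul(Add(j, Mul(2, 3)), Add(j, 7))) = Mul(-8, Mul(Add(j, 6), Add(7, j))) = Mul(-8, Mul(Add(6, j), Add(7, j))) = Mul(-8, Add(6, j), Add(7, j)))
Add(Mul(Function('V')(7), Function('M')(0)), 95) = Add(Mul(Mul(-8, Add(6, 7), Add(7, 7)), Add(-4, Pow(0, 2))), 95) = Add(Mul(Mul(-8, 13, 14), Add(-4, 0)), 95) = Add(Mul(-1456, -4), 95) = Add(5824, 95) = 5919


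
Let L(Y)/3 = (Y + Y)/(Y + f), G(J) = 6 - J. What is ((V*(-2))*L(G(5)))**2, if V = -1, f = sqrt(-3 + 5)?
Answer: 144/(1 + sqrt(2))**2 ≈ 24.706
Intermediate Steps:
f = sqrt(2) ≈ 1.4142
L(Y) = 6*Y/(Y + sqrt(2)) (L(Y) = 3*((Y + Y)/(Y + sqrt(2))) = 3*((2*Y)/(Y + sqrt(2))) = 3*(2*Y/(Y + sqrt(2))) = 6*Y/(Y + sqrt(2)))
((V*(-2))*L(G(5)))**2 = ((-1*(-2))*(6*(6 - 1*5)/((6 - 1*5) + sqrt(2))))**2 = (2*(6*(6 - 5)/((6 - 5) + sqrt(2))))**2 = (2*(6*1/(1 + sqrt(2))))**2 = (2*(6/(1 + sqrt(2))))**2 = (12/(1 + sqrt(2)))**2 = 144/(1 + sqrt(2))**2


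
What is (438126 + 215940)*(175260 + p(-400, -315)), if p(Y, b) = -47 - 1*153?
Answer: 114500793960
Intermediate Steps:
p(Y, b) = -200 (p(Y, b) = -47 - 153 = -200)
(438126 + 215940)*(175260 + p(-400, -315)) = (438126 + 215940)*(175260 - 200) = 654066*175060 = 114500793960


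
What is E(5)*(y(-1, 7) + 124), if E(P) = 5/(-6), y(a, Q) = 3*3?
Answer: -665/6 ≈ -110.83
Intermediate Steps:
y(a, Q) = 9
E(P) = -5/6 (E(P) = 5*(-1/6) = -5/6)
E(5)*(y(-1, 7) + 124) = -5*(9 + 124)/6 = -5/6*133 = -665/6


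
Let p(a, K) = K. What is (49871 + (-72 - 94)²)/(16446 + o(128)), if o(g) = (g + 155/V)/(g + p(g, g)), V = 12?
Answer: 237855744/50523803 ≈ 4.7078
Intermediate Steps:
o(g) = (155/12 + g)/(2*g) (o(g) = (g + 155/12)/(g + g) = (g + 155*(1/12))/((2*g)) = (g + 155/12)*(1/(2*g)) = (155/12 + g)*(1/(2*g)) = (155/12 + g)/(2*g))
(49871 + (-72 - 94)²)/(16446 + o(128)) = (49871 + (-72 - 94)²)/(16446 + (1/24)*(155 + 12*128)/128) = (49871 + (-166)²)/(16446 + (1/24)*(1/128)*(155 + 1536)) = (49871 + 27556)/(16446 + (1/24)*(1/128)*1691) = 77427/(16446 + 1691/3072) = 77427/(50523803/3072) = 77427*(3072/50523803) = 237855744/50523803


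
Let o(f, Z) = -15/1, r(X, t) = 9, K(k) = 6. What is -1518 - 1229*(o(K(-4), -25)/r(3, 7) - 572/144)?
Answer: 194839/36 ≈ 5412.2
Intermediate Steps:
o(f, Z) = -15 (o(f, Z) = -15*1 = -15)
-1518 - 1229*(o(K(-4), -25)/r(3, 7) - 572/144) = -1518 - 1229*(-15/9 - 572/144) = -1518 - 1229*(-15*⅑ - 572*1/144) = -1518 - 1229*(-5/3 - 143/36) = -1518 - 1229*(-203/36) = -1518 + 249487/36 = 194839/36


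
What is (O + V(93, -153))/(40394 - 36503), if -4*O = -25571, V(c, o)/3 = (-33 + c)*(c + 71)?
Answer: 143651/15564 ≈ 9.2297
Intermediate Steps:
V(c, o) = 3*(-33 + c)*(71 + c) (V(c, o) = 3*((-33 + c)*(c + 71)) = 3*((-33 + c)*(71 + c)) = 3*(-33 + c)*(71 + c))
O = 25571/4 (O = -¼*(-25571) = 25571/4 ≈ 6392.8)
(O + V(93, -153))/(40394 - 36503) = (25571/4 + (-7029 + 3*93² + 114*93))/(40394 - 36503) = (25571/4 + (-7029 + 3*8649 + 10602))/3891 = (25571/4 + (-7029 + 25947 + 10602))*(1/3891) = (25571/4 + 29520)*(1/3891) = (143651/4)*(1/3891) = 143651/15564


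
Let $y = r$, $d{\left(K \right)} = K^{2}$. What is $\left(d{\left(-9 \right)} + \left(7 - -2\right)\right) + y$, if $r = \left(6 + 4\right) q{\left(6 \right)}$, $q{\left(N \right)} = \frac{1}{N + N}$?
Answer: $\frac{545}{6} \approx 90.833$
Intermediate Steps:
$q{\left(N \right)} = \frac{1}{2 N}$
$r = \frac{5}{6}$ ($r = \left(6 + 4\right) \frac{1}{2 \cdot 6} = 10 \cdot \frac{1}{2} \cdot \frac{1}{6} = 10 \cdot \frac{1}{12} = \frac{5}{6} \approx 0.83333$)
$y = \frac{5}{6} \approx 0.83333$
$\left(d{\left(-9 \right)} + \left(7 - -2\right)\right) + y = \left(\left(-9\right)^{2} + \left(7 - -2\right)\right) + \frac{5}{6} = \left(81 + \left(7 + 2\right)\right) + \frac{5}{6} = \left(81 + 9\right) + \frac{5}{6} = 90 + \frac{5}{6} = \frac{545}{6}$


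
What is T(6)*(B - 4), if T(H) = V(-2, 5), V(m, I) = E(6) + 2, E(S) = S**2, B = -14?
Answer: -684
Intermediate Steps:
V(m, I) = 38 (V(m, I) = 6**2 + 2 = 36 + 2 = 38)
T(H) = 38
T(6)*(B - 4) = 38*(-14 - 4) = 38*(-18) = -684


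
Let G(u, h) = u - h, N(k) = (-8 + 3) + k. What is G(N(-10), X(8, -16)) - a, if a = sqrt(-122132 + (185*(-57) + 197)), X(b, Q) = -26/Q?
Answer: -133/8 - 24*I*sqrt(230) ≈ -16.625 - 363.98*I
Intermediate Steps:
N(k) = -5 + k
a = 24*I*sqrt(230) (a = sqrt(-122132 + (-10545 + 197)) = sqrt(-122132 - 10348) = sqrt(-132480) = 24*I*sqrt(230) ≈ 363.98*I)
G(N(-10), X(8, -16)) - a = ((-5 - 10) - (-26)/(-16)) - 24*I*sqrt(230) = (-15 - (-26)*(-1)/16) - 24*I*sqrt(230) = (-15 - 1*13/8) - 24*I*sqrt(230) = (-15 - 13/8) - 24*I*sqrt(230) = -133/8 - 24*I*sqrt(230)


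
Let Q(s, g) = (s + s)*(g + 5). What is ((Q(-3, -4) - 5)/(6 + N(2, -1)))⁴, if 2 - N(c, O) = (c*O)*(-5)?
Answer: 14641/16 ≈ 915.06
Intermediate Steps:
N(c, O) = 2 + 5*O*c (N(c, O) = 2 - c*O*(-5) = 2 - O*c*(-5) = 2 - (-5)*O*c = 2 + 5*O*c)
Q(s, g) = 2*s*(5 + g) (Q(s, g) = (2*s)*(5 + g) = 2*s*(5 + g))
((Q(-3, -4) - 5)/(6 + N(2, -1)))⁴ = ((2*(-3)*(5 - 4) - 5)/(6 + (2 + 5*(-1)*2)))⁴ = ((2*(-3)*1 - 5)/(6 + (2 - 10)))⁴ = ((-6 - 5)/(6 - 8))⁴ = (-11/(-2))⁴ = (-11*(-½))⁴ = (11/2)⁴ = 14641/16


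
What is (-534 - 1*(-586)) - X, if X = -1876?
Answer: 1928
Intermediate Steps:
(-534 - 1*(-586)) - X = (-534 - 1*(-586)) - 1*(-1876) = (-534 + 586) + 1876 = 52 + 1876 = 1928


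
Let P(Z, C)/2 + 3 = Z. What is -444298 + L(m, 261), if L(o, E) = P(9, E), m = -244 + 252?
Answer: -444286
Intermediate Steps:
P(Z, C) = -6 + 2*Z
m = 8
L(o, E) = 12 (L(o, E) = -6 + 2*9 = -6 + 18 = 12)
-444298 + L(m, 261) = -444298 + 12 = -444286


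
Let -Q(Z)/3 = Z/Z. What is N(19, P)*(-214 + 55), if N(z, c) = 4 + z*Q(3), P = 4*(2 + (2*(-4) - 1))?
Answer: 8427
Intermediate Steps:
Q(Z) = -3 (Q(Z) = -3*Z/Z = -3*1 = -3)
P = -28 (P = 4*(2 + (-8 - 1)) = 4*(2 - 9) = 4*(-7) = -28)
N(z, c) = 4 - 3*z (N(z, c) = 4 + z*(-3) = 4 - 3*z)
N(19, P)*(-214 + 55) = (4 - 3*19)*(-214 + 55) = (4 - 57)*(-159) = -53*(-159) = 8427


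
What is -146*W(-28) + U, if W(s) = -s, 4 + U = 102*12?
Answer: -2868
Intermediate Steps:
U = 1220 (U = -4 + 102*12 = -4 + 1224 = 1220)
-146*W(-28) + U = -(-146)*(-28) + 1220 = -146*28 + 1220 = -4088 + 1220 = -2868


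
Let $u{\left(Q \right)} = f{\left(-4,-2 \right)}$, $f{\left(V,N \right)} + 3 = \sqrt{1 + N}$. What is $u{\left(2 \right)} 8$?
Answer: $-24 + 8 i \approx -24.0 + 8.0 i$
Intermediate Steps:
$f{\left(V,N \right)} = -3 + \sqrt{1 + N}$
$u{\left(Q \right)} = -3 + i$ ($u{\left(Q \right)} = -3 + \sqrt{1 - 2} = -3 + \sqrt{-1} = -3 + i$)
$u{\left(2 \right)} 8 = \left(-3 + i\right) 8 = -24 + 8 i$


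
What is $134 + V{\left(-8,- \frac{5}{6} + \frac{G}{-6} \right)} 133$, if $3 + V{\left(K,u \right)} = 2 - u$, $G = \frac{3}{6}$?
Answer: $\frac{1475}{12} \approx 122.92$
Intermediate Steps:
$G = \frac{1}{2}$ ($G = 3 \cdot \frac{1}{6} = \frac{1}{2} \approx 0.5$)
$V{\left(K,u \right)} = -1 - u$ ($V{\left(K,u \right)} = -3 - \left(-2 + u\right) = -1 - u$)
$134 + V{\left(-8,- \frac{5}{6} + \frac{G}{-6} \right)} 133 = 134 + \left(-1 - \left(- \frac{5}{6} + \frac{1}{2 \left(-6\right)}\right)\right) 133 = 134 + \left(-1 - \left(\left(-5\right) \frac{1}{6} + \frac{1}{2} \left(- \frac{1}{6}\right)\right)\right) 133 = 134 + \left(-1 - \left(- \frac{5}{6} - \frac{1}{12}\right)\right) 133 = 134 + \left(-1 - - \frac{11}{12}\right) 133 = 134 + \left(-1 + \frac{11}{12}\right) 133 = 134 - \frac{133}{12} = \frac{1475}{12}$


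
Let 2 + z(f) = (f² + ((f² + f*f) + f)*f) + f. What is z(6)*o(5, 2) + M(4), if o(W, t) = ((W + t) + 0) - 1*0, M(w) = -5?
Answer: 3551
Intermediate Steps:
z(f) = -2 + f + f² + f*(f + 2*f²) (z(f) = -2 + ((f² + ((f² + f*f) + f)*f) + f) = -2 + ((f² + ((f² + f²) + f)*f) + f) = -2 + ((f² + (2*f² + f)*f) + f) = -2 + ((f² + (f + 2*f²)*f) + f) = -2 + ((f² + f*(f + 2*f²)) + f) = -2 + (f + f² + f*(f + 2*f²)) = -2 + f + f² + f*(f + 2*f²))
o(W, t) = W + t (o(W, t) = (W + t) + 0 = W + t)
z(6)*o(5, 2) + M(4) = (-2 + 6 + 2*6² + 2*6³)*(5 + 2) - 5 = (-2 + 6 + 2*36 + 2*216)*7 - 5 = (-2 + 6 + 72 + 432)*7 - 5 = 508*7 - 5 = 3556 - 5 = 3551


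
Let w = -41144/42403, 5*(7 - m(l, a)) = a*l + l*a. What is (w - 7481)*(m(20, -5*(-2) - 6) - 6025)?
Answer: 1919410821350/42403 ≈ 4.5266e+7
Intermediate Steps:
m(l, a) = 7 - 2*a*l/5 (m(l, a) = 7 - (a*l + l*a)/5 = 7 - (a*l + a*l)/5 = 7 - 2*a*l/5)
w = -41144/42403 (w = -41144*1/42403 = -41144/42403 ≈ -0.97031)
(w - 7481)*(m(20, -5*(-2) - 6) - 6025) = (-41144/42403 - 7481)*((7 - ⅖*(-5*(-2) - 6)*20) - 6025) = -317257987*((7 - ⅖*(10 - 6)*20) - 6025)/42403 = -317257987*((7 - ⅖*4*20) - 6025)/42403 = -317257987*((7 - 32) - 6025)/42403 = -317257987*(-25 - 6025)/42403 = -317257987/42403*(-6050) = 1919410821350/42403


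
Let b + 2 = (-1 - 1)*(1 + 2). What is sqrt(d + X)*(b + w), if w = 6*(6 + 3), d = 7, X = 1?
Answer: 92*sqrt(2) ≈ 130.11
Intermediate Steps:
b = -8 (b = -2 + (-1 - 1)*(1 + 2) = -2 - 2*3 = -2 - 6 = -8)
w = 54 (w = 6*9 = 54)
sqrt(d + X)*(b + w) = sqrt(7 + 1)*(-8 + 54) = sqrt(8)*46 = (2*sqrt(2))*46 = 92*sqrt(2)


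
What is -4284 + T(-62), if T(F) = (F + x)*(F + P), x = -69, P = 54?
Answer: -3236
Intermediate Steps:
T(F) = (-69 + F)*(54 + F) (T(F) = (F - 69)*(F + 54) = (-69 + F)*(54 + F))
-4284 + T(-62) = -4284 + (-3726 + (-62)**2 - 15*(-62)) = -4284 + (-3726 + 3844 + 930) = -4284 + 1048 = -3236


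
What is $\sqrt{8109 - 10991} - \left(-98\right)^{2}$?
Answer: $-9604 + i \sqrt{2882} \approx -9604.0 + 53.684 i$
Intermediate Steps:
$\sqrt{8109 - 10991} - \left(-98\right)^{2} = \sqrt{-2882} - 9604 = i \sqrt{2882} - 9604 = -9604 + i \sqrt{2882}$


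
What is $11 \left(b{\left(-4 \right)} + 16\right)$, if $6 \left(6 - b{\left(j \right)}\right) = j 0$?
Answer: $242$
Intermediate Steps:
$b{\left(j \right)} = 6$ ($b{\left(j \right)} = 6 - \frac{j 0}{6} = 6 - 0 = 6 + 0 = 6$)
$11 \left(b{\left(-4 \right)} + 16\right) = 11 \left(6 + 16\right) = 11 \cdot 22 = 242$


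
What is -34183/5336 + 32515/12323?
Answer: -247737069/65755528 ≈ -3.7675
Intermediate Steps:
-34183/5336 + 32515/12323 = -247737069/65755528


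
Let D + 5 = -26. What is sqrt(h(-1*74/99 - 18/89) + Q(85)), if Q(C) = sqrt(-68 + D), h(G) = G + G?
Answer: sqrt(-16384544 + 25877907*I*sqrt(11))/2937 ≈ 2.0286 + 2.4524*I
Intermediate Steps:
D = -31 (D = -5 - 26 = -31)
h(G) = 2*G
Q(C) = 3*I*sqrt(11) (Q(C) = sqrt(-68 - 31) = sqrt(-99) = 3*I*sqrt(11))
sqrt(h(-1*74/99 - 18/89) + Q(85)) = sqrt(2*(-1*74/99 - 18/89) + 3*I*sqrt(11)) = sqrt(2*(-74*1/99 - 18*1/89) + 3*I*sqrt(11)) = sqrt(2*(-74/99 - 18/89) + 3*I*sqrt(11)) = sqrt(2*(-8368/8811) + 3*I*sqrt(11)) = sqrt(-16736/8811 + 3*I*sqrt(11))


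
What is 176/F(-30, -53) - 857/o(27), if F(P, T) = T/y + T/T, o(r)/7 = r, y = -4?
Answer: 28069/3591 ≈ 7.8165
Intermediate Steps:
o(r) = 7*r
F(P, T) = 1 - T/4 (F(P, T) = T/(-4) + T/T = T*(-1/4) + 1 = -T/4 + 1 = 1 - T/4)
176/F(-30, -53) - 857/o(27) = 176/(1 - 1/4*(-53)) - 857/(7*27) = 176/(1 + 53/4) - 857/189 = 176/(57/4) - 857*1/189 = 176*(4/57) - 857/189 = 704/57 - 857/189 = 28069/3591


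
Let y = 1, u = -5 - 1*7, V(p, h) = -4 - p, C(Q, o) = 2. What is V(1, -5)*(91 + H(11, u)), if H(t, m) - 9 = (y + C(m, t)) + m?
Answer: -455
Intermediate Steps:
u = -12 (u = -5 - 7 = -12)
H(t, m) = 12 + m (H(t, m) = 9 + ((1 + 2) + m) = 9 + (3 + m) = 12 + m)
V(1, -5)*(91 + H(11, u)) = (-4 - 1*1)*(91 + (12 - 12)) = (-4 - 1)*(91 + 0) = -5*91 = -455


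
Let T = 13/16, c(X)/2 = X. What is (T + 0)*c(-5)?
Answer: -65/8 ≈ -8.1250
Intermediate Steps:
c(X) = 2*X
T = 13/16 (T = 13*(1/16) = 13/16 ≈ 0.81250)
(T + 0)*c(-5) = (13/16 + 0)*(2*(-5)) = (13/16)*(-10) = -65/8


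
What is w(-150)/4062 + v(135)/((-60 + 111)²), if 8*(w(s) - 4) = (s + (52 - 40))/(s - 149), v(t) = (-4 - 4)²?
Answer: 4689049/183131208 ≈ 0.025605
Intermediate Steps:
v(t) = 64 (v(t) = (-8)² = 64)
w(s) = 4 + (12 + s)/(8*(-149 + s)) (w(s) = 4 + ((s + (52 - 40))/(s - 149))/8 = 4 + ((s + 12)/(-149 + s))/8 = 4 + ((12 + s)/(-149 + s))/8 = 4 + (12 + s)/(8*(-149 + s)))
w(-150)/4062 + v(135)/((-60 + 111)²) = ((-4756 + 33*(-150))/(8*(-149 - 150)))/4062 + 64/((-60 + 111)²) = ((⅛)*(-4756 - 4950)/(-299))*(1/4062) + 64/(51²) = ((⅛)*(-1/299)*(-9706))*(1/4062) + 64/2601 = (211/52)*(1/4062) + 64*(1/2601) = 211/211224 + 64/2601 = 4689049/183131208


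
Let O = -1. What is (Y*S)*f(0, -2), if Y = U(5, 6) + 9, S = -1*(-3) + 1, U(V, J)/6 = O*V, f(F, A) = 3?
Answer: -252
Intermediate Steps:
U(V, J) = -6*V (U(V, J) = 6*(-V) = -6*V)
S = 4 (S = 3 + 1 = 4)
Y = -21 (Y = -6*5 + 9 = -30 + 9 = -21)
(Y*S)*f(0, -2) = -21*4*3 = -84*3 = -252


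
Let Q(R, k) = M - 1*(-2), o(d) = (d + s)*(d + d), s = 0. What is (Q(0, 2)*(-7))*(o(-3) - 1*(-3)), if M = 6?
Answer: -1176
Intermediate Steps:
o(d) = 2*d² (o(d) = (d + 0)*(d + d) = d*(2*d) = 2*d²)
Q(R, k) = 8 (Q(R, k) = 6 - 1*(-2) = 6 + 2 = 8)
(Q(0, 2)*(-7))*(o(-3) - 1*(-3)) = (8*(-7))*(2*(-3)² - 1*(-3)) = -56*(2*9 + 3) = -56*(18 + 3) = -56*21 = -1176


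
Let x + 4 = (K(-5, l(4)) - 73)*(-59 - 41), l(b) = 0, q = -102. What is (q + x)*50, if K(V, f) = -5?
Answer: 384700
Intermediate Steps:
x = 7796 (x = -4 + (-5 - 73)*(-59 - 41) = -4 - 78*(-100) = -4 + 7800 = 7796)
(q + x)*50 = (-102 + 7796)*50 = 7694*50 = 384700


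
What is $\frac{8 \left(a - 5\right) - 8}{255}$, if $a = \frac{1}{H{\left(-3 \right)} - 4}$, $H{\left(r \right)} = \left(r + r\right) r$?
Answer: $- \frac{332}{1785} \approx -0.18599$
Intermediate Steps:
$H{\left(r \right)} = 2 r^{2}$ ($H{\left(r \right)} = 2 r r = 2 r^{2}$)
$a = \frac{1}{14}$ ($a = \frac{1}{2 \left(-3\right)^{2} - 4} = \frac{1}{2 \cdot 9 - 4} = \frac{1}{18 - 4} = \frac{1}{14} \approx 0.071429$)
$\frac{8 \left(a - 5\right) - 8}{255} = \frac{8 \left(\frac{1}{14} - 5\right) - 8}{255} = \left(8 \left(- \frac{69}{14}\right) - 8\right) \frac{1}{255} = \left(- \frac{276}{7} - 8\right) \frac{1}{255} = \left(- \frac{332}{7}\right) \frac{1}{255} = - \frac{332}{1785}$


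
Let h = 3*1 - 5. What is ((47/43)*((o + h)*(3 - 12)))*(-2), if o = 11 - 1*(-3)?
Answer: 10152/43 ≈ 236.09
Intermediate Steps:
o = 14 (o = 11 + 3 = 14)
h = -2 (h = 3 - 5 = -2)
((47/43)*((o + h)*(3 - 12)))*(-2) = ((47/43)*((14 - 2)*(3 - 12)))*(-2) = ((47*(1/43))*(12*(-9)))*(-2) = ((47/43)*(-108))*(-2) = -5076/43*(-2) = 10152/43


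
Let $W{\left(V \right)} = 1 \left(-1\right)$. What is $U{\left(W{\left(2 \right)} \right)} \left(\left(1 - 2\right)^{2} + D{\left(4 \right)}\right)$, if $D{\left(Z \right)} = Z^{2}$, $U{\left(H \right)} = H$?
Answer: $-17$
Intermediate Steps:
$W{\left(V \right)} = -1$
$U{\left(W{\left(2 \right)} \right)} \left(\left(1 - 2\right)^{2} + D{\left(4 \right)}\right) = - (\left(1 - 2\right)^{2} + 4^{2}) = - (\left(-1\right)^{2} + 16) = - (1 + 16) = \left(-1\right) 17 = -17$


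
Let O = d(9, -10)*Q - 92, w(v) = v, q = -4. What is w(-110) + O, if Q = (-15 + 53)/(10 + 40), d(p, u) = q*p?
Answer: -5734/25 ≈ -229.36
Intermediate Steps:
d(p, u) = -4*p
Q = 19/25 (Q = 38/50 = 38*(1/50) = 19/25 ≈ 0.76000)
O = -2984/25 (O = -4*9*(19/25) - 92 = -36*19/25 - 92 = -684/25 - 92 = -2984/25 ≈ -119.36)
w(-110) + O = -110 - 2984/25 = -5734/25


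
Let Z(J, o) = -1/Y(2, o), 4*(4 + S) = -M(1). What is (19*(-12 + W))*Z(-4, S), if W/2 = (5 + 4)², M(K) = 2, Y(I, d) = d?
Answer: 1900/3 ≈ 633.33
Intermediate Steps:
S = -9/2 (S = -4 + (-1*2)/4 = -4 + (¼)*(-2) = -4 - ½ = -9/2 ≈ -4.5000)
W = 162 (W = 2*(5 + 4)² = 2*9² = 2*81 = 162)
Z(J, o) = -1/o
(19*(-12 + W))*Z(-4, S) = (19*(-12 + 162))*(-1/(-9/2)) = (19*150)*(-1*(-2/9)) = 2850*(2/9) = 1900/3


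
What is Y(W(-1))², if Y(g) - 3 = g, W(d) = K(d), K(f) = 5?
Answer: 64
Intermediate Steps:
W(d) = 5
Y(g) = 3 + g
Y(W(-1))² = (3 + 5)² = 8² = 64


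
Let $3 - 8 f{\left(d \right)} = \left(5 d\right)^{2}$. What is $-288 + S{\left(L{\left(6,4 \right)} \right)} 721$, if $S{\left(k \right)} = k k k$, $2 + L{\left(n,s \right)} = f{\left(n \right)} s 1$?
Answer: $- \frac{527362979725}{8} \approx -6.592 \cdot 10^{10}$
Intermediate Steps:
$f{\left(d \right)} = \frac{3}{8} - \frac{25 d^{2}}{8}$ ($f{\left(d \right)} = \frac{3}{8} - \frac{\left(5 d\right)^{2}}{8} = \frac{3}{8} - \frac{25 d^{2}}{8}$)
$L{\left(n,s \right)} = -2 + s \left(\frac{3}{8} - \frac{25 n^{2}}{8}\right)$ ($L{\left(n,s \right)} = -2 + \left(\frac{3}{8} - \frac{25 n^{2}}{8}\right) s 1 = -2 + s \left(\frac{3}{8} - \frac{25 n^{2}}{8}\right) 1 = -2 + s \left(\frac{3}{8} - \frac{25 n^{2}}{8}\right)$)
$S{\left(k \right)} = k^{3}$ ($S{\left(k \right)} = k^{2} k = k^{3}$)
$-288 + S{\left(L{\left(6,4 \right)} \right)} 721 = -288 + \left(-2 - \frac{-3 + 25 \cdot 6^{2}}{2}\right)^{3} \cdot 721 = -288 + \left(-2 - \frac{-3 + 25 \cdot 36}{2}\right)^{3} \cdot 721 = -288 + \left(-2 - \frac{-3 + 900}{2}\right)^{3} \cdot 721 = -288 + \left(-2 - \frac{1}{2} \cdot 897\right)^{3} \cdot 721 = -288 + \left(-2 - \frac{897}{2}\right)^{3} \cdot 721 = -288 + \left(- \frac{901}{2}\right)^{3} \cdot 721 = -288 - \frac{527362977421}{8} = - \frac{527362979725}{8}$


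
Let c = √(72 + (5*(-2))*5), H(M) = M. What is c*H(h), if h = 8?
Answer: 8*√22 ≈ 37.523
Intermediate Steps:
c = √22 (c = √(72 - 10*5) = √(72 - 50) = √22 ≈ 4.6904)
c*H(h) = √22*8 = 8*√22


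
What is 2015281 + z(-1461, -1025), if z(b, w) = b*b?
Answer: 4149802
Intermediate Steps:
z(b, w) = b²
2015281 + z(-1461, -1025) = 2015281 + (-1461)² = 2015281 + 2134521 = 4149802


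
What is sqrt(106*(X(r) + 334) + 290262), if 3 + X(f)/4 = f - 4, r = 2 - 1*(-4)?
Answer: 3*sqrt(36138) ≈ 570.30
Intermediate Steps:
r = 6 (r = 2 + 4 = 6)
X(f) = -28 + 4*f (X(f) = -12 + 4*(f - 4) = -12 + 4*(-4 + f) = -12 + (-16 + 4*f) = -28 + 4*f)
sqrt(106*(X(r) + 334) + 290262) = sqrt(106*((-28 + 4*6) + 334) + 290262) = sqrt(106*((-28 + 24) + 334) + 290262) = sqrt(106*(-4 + 334) + 290262) = sqrt(106*330 + 290262) = sqrt(34980 + 290262) = sqrt(325242) = 3*sqrt(36138)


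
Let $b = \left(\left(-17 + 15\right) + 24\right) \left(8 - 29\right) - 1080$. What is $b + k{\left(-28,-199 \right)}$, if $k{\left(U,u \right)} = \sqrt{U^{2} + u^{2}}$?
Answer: $-1542 + \sqrt{40385} \approx -1341.0$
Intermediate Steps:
$b = -1542$ ($b = \left(-2 + 24\right) \left(-21\right) - 1080 = 22 \left(-21\right) - 1080 = -462 - 1080 = -1542$)
$b + k{\left(-28,-199 \right)} = -1542 + \sqrt{\left(-28\right)^{2} + \left(-199\right)^{2}} = -1542 + \sqrt{784 + 39601} = -1542 + \sqrt{40385}$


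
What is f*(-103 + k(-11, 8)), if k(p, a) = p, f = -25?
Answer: 2850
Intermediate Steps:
f*(-103 + k(-11, 8)) = -25*(-103 - 11) = -25*(-114) = 2850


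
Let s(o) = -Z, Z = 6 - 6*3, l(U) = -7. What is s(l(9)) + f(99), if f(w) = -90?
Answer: -78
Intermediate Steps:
Z = -12 (Z = 6 - 18 = -12)
s(o) = 12 (s(o) = -1*(-12) = 12)
s(l(9)) + f(99) = 12 - 90 = -78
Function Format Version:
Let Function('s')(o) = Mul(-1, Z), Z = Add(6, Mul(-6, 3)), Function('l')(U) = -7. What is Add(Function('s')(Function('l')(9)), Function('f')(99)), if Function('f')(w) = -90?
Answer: -78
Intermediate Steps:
Z = -12 (Z = Add(6, -18) = -12)
Function('s')(o) = 12 (Function('s')(o) = Mul(-1, -12) = 12)
Add(Function('s')(Function('l')(9)), Function('f')(99)) = Add(12, -90) = -78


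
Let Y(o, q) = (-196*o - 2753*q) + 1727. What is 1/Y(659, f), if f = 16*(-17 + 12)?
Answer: 1/92803 ≈ 1.0776e-5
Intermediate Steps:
f = -80 (f = 16*(-5) = -80)
Y(o, q) = 1727 - 2753*q - 196*o (Y(o, q) = (-2753*q - 196*o) + 1727 = 1727 - 2753*q - 196*o)
1/Y(659, f) = 1/(1727 - 2753*(-80) - 196*659) = 1/(1727 + 220240 - 129164) = 1/92803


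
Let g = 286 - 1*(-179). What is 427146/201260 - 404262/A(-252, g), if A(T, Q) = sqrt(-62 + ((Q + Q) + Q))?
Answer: 213573/100630 - 404262*sqrt(1333)/1333 ≈ -11070.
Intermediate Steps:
g = 465 (g = 286 + 179 = 465)
A(T, Q) = sqrt(-62 + 3*Q) (A(T, Q) = sqrt(-62 + (2*Q + Q)) = sqrt(-62 + 3*Q))
427146/201260 - 404262/A(-252, g) = 427146/201260 - 404262/sqrt(-62 + 3*465) = 427146*(1/201260) - 404262/sqrt(-62 + 1395) = 213573/100630 - 404262*sqrt(1333)/1333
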